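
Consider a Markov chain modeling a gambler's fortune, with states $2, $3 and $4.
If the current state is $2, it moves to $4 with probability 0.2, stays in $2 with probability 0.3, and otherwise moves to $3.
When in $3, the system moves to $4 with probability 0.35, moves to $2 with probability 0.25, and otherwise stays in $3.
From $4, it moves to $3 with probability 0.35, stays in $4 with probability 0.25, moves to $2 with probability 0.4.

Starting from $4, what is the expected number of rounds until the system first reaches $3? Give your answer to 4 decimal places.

2.4719

Let t(s) be the expected number of rounds to first reach $3 from state s, with t($3) = 0. Conditioning on the first round:
t($2) = 1 + 0.3·t($2) + 0.2·t($4)
t($4) = 1 + 0.4·t($2) + 0.25·t($4)
Solving: t($2) = 2.1348, t($4) = 2.4719.
Expected rounds from $4 to $3: 2.4719.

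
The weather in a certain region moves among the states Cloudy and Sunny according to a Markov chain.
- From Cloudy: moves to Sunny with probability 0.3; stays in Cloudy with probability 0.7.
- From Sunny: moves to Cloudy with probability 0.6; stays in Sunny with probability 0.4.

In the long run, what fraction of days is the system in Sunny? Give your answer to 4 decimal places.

Let the stationary distribution be π with π = πP and π_1 + π_2 = 1.
π_1 = 0.7·π_1 + 0.6·π_2
Solving with the normalization constraint gives π = (0.6667, 0.3333).
So the stationary probability of Sunny is 0.3333.

0.3333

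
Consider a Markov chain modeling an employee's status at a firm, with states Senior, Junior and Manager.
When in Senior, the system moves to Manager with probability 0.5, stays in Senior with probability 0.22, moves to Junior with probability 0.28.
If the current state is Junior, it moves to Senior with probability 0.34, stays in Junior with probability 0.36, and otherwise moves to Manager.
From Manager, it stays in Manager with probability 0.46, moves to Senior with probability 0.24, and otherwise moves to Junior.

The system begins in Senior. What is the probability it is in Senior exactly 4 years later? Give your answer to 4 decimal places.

0.2660

Propagate the distribution vector 4 years from Senior.
After 0 years: (1.0000, 0.0000, 0.0000)
After 1 year: (0.2200, 0.2800, 0.5000)
After 2 years: (0.2636, 0.3124, 0.4240)
After 3 years: (0.2660, 0.3135, 0.4206)
After 4 years: (0.2660, 0.3135, 0.4205)
P(in Senior after 4 years) = 0.2660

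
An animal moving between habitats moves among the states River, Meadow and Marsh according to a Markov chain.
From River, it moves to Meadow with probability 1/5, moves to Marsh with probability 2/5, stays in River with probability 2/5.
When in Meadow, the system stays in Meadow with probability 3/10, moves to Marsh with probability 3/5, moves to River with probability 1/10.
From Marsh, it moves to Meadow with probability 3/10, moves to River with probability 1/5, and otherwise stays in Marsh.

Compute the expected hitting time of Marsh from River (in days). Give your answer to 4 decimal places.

Let t(s) be the expected number of days to first reach Marsh from state s, with t(Marsh) = 0. Conditioning on the first day:
t(River) = 1 + 0.4·t(River) + 0.2·t(Meadow)
t(Meadow) = 1 + 0.1·t(River) + 0.3·t(Meadow)
Solving: t(River) = 2.2500, t(Meadow) = 1.7500.
Expected days from River to Marsh: 2.2500.

2.2500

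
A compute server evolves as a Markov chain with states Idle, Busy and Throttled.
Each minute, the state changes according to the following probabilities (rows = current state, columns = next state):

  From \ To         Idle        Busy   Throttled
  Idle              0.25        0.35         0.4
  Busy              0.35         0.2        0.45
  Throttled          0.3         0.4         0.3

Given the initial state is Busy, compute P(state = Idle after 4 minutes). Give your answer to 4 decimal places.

0.3007

Propagate the distribution vector 4 minutes from Busy.
After 0 minutes: (0.0000, 1.0000, 0.0000)
After 1 minute: (0.3500, 0.2000, 0.4500)
After 2 minutes: (0.2925, 0.3425, 0.3650)
After 3 minutes: (0.3025, 0.3169, 0.3806)
After 4 minutes: (0.3007, 0.3215, 0.3778)
P(in Idle after 4 minutes) = 0.3007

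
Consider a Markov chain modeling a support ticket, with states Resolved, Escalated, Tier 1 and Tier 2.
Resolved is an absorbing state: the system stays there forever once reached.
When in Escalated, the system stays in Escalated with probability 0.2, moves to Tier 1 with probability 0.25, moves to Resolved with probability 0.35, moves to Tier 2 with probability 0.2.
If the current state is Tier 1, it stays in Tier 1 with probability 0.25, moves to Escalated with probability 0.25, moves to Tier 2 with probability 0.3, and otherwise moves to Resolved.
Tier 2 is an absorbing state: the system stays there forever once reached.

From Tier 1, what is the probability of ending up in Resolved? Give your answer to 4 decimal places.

0.4605

Let h(s) be the probability of absorption at Resolved starting from transient state s. Then h(Resolved) = 1 and h(Tier 2) = 0. By first-step analysis:
h(Escalated) = 0.35·1 + 0.2·h(Escalated) + 0.25·h(Tier 1) + 0.2·0
h(Tier 1) = 0.2·1 + 0.25·h(Escalated) + 0.25·h(Tier 1) + 0.3·0
Solving: h(Escalated) = 0.5814, h(Tier 1) = 0.4605.
Starting from Tier 1, the probability is 0.4605.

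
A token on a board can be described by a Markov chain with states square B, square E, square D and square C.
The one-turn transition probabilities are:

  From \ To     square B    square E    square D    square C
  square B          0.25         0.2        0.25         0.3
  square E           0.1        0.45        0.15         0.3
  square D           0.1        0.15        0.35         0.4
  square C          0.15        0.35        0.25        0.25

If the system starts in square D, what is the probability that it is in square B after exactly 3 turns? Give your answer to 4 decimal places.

Propagate the distribution vector 3 turns from square D.
After 0 turns: (0.0000, 0.0000, 1.0000, 0.0000)
After 1 turn: (0.1000, 0.1500, 0.3500, 0.4000)
After 2 turns: (0.1350, 0.2800, 0.2700, 0.3150)
After 3 turns: (0.1360, 0.3038, 0.2490, 0.3113)
P(in square B after 3 turns) = 0.1360

0.1360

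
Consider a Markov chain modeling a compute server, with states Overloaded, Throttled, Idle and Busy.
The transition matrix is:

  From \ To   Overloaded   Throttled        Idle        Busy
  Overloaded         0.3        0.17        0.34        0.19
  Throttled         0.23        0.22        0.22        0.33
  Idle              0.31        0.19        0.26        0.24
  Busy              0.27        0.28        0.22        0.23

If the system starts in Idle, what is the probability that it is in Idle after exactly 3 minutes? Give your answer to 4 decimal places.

Propagate the distribution vector 3 minutes from Idle.
After 0 minutes: (0.0000, 0.0000, 1.0000, 0.0000)
After 1 minute: (0.3100, 0.1900, 0.2600, 0.2400)
After 2 minutes: (0.2821, 0.2111, 0.2676, 0.2392)
After 3 minutes: (0.2807, 0.2122, 0.2646, 0.2425)
P(in Idle after 3 minutes) = 0.2646

0.2646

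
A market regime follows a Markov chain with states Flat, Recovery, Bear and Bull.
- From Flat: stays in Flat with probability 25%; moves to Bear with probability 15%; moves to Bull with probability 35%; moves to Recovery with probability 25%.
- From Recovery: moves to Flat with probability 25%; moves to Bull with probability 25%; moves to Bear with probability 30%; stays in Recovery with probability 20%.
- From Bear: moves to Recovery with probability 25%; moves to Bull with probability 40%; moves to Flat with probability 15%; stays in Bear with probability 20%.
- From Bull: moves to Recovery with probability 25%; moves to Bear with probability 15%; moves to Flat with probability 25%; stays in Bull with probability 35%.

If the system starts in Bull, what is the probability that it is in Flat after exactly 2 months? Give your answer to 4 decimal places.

Propagate the distribution vector 2 months from Bull.
After 0 months: (0.0000, 0.0000, 0.0000, 1.0000)
After 1 month: (0.2500, 0.2500, 0.1500, 0.3500)
After 2 months: (0.2350, 0.2375, 0.1950, 0.3325)
P(in Flat after 2 months) = 0.2350

0.2350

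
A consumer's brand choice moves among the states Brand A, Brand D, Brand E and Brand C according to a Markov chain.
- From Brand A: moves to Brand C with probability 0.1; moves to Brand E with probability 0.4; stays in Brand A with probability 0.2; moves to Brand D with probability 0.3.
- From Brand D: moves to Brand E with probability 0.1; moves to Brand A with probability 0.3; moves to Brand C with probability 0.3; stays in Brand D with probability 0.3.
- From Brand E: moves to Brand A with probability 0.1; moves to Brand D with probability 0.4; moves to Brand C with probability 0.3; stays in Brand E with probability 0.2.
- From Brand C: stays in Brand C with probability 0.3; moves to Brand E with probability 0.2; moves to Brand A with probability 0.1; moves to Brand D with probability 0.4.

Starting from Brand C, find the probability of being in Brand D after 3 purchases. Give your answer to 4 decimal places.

Propagate the distribution vector 3 purchases from Brand C.
After 0 purchases: (0.0000, 0.0000, 0.0000, 1.0000)
After 1 purchase: (0.1000, 0.4000, 0.2000, 0.3000)
After 2 purchases: (0.1900, 0.3500, 0.1800, 0.2800)
After 3 purchases: (0.1890, 0.3460, 0.2030, 0.2620)
P(in Brand D after 3 purchases) = 0.3460

0.3460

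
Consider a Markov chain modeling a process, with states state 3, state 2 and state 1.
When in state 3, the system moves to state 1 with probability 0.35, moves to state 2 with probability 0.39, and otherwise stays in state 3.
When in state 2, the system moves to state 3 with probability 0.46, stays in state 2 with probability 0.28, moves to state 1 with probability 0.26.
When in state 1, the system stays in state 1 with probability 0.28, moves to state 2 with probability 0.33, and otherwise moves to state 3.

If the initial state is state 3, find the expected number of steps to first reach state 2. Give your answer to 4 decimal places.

2.7000

Let t(s) be the expected number of steps to first reach state 2 from state s, with t(state 2) = 0. Conditioning on the first step:
t(state 3) = 1 + 0.26·t(state 3) + 0.35·t(state 1)
t(state 1) = 1 + 0.39·t(state 3) + 0.28·t(state 1)
Solving: t(state 3) = 2.7000, t(state 1) = 2.8514.
Expected steps from state 3 to state 2: 2.7000.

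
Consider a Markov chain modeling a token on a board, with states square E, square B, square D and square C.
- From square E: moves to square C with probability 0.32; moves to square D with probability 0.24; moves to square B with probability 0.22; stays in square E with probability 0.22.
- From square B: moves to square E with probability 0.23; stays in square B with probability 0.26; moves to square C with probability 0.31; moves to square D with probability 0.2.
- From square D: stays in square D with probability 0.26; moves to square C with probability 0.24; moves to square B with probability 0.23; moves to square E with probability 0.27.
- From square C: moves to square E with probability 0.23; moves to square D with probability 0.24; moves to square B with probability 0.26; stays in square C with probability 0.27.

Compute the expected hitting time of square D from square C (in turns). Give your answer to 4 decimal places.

4.3485

Let t(s) be the expected number of turns to first reach square D from state s, with t(square D) = 0. Conditioning on the first turn:
t(square E) = 1 + 0.22·t(square E) + 0.22·t(square B) + 0.32·t(square C)
t(square B) = 1 + 0.23·t(square E) + 0.26·t(square B) + 0.31·t(square C)
t(square C) = 1 + 0.23·t(square E) + 0.26·t(square B) + 0.27·t(square C)
Solving: t(square E) = 4.3416, t(square B) = 4.5224, t(square C) = 4.3485.
Expected turns from square C to square D: 4.3485.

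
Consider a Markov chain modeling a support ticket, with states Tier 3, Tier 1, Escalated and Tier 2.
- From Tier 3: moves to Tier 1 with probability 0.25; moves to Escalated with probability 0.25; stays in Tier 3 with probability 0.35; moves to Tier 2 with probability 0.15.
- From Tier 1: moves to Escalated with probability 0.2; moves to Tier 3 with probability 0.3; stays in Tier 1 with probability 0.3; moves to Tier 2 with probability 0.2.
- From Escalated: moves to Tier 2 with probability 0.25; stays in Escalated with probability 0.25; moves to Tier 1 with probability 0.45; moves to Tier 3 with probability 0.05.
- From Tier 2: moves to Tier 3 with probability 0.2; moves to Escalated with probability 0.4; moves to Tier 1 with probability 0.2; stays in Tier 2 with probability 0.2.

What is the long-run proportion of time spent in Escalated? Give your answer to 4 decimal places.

0.2649

Let the stationary distribution be π with π = πP and π_1 + π_2 + π_3 + π_4 = 1.
π_1 = 0.35·π_1 + 0.3·π_2 + 0.05·π_3 + 0.2·π_4
π_2 = 0.25·π_1 + 0.3·π_2 + 0.45·π_3 + 0.2·π_4
π_3 = 0.25·π_1 + 0.2·π_2 + 0.25·π_3 + 0.4·π_4
Solving with the normalization constraint gives π = (0.2248, 0.3083, 0.2649, 0.2020).
So the stationary probability of Escalated is 0.2649.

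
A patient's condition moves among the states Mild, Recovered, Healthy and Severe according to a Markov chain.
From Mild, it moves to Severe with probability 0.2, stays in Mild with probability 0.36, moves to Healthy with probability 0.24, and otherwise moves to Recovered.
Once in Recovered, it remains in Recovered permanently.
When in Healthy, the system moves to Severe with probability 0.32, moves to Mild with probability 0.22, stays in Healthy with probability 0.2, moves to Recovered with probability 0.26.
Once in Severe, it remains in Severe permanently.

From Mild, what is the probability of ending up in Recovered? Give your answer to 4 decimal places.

Let h(s) be the probability of absorption at Recovered starting from transient state s. Then h(Recovered) = 1 and h(Severe) = 0. By first-step analysis:
h(Mild) = 0.36·h(Mild) + 0.2·1 + 0.24·h(Healthy) + 0.2·0
h(Healthy) = 0.22·h(Mild) + 0.26·1 + 0.2·h(Healthy) + 0.32·0
Solving: h(Mild) = 0.4843, h(Healthy) = 0.4582.
Starting from Mild, the probability is 0.4843.

0.4843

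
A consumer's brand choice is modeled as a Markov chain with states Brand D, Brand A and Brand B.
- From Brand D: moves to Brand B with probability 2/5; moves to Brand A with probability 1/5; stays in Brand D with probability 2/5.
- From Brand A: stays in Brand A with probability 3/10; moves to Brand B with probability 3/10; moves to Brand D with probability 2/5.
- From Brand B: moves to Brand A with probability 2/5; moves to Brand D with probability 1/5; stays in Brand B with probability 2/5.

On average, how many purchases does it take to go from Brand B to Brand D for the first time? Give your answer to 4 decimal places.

3.6667

Let t(s) be the expected number of purchases to first reach Brand D from state s, with t(Brand D) = 0. Conditioning on the first purchase:
t(Brand A) = 1 + 0.3·t(Brand A) + 0.3·t(Brand B)
t(Brand B) = 1 + 0.4·t(Brand A) + 0.4·t(Brand B)
Solving: t(Brand A) = 3.0000, t(Brand B) = 3.6667.
Expected purchases from Brand B to Brand D: 3.6667.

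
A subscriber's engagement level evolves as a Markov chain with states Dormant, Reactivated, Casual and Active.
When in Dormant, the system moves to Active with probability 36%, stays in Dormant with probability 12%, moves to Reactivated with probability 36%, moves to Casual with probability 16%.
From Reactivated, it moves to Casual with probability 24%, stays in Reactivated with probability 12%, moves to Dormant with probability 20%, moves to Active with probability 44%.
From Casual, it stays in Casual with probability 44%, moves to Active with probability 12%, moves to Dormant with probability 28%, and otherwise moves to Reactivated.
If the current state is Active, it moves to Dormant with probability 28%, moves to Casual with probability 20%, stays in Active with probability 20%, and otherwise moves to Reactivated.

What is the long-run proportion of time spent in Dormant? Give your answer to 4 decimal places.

0.2249

Let the stationary distribution be π with π = πP and π_1 + π_2 + π_3 + π_4 = 1.
π_1 = 0.12·π_1 + 0.2·π_2 + 0.28·π_3 + 0.28·π_4
π_2 = 0.36·π_1 + 0.12·π_2 + 0.16·π_3 + 0.32·π_4
π_3 = 0.16·π_1 + 0.24·π_2 + 0.44·π_3 + 0.2·π_4
Solving with the normalization constraint gives π = (0.2249, 0.2390, 0.2639, 0.2722).
So the stationary probability of Dormant is 0.2249.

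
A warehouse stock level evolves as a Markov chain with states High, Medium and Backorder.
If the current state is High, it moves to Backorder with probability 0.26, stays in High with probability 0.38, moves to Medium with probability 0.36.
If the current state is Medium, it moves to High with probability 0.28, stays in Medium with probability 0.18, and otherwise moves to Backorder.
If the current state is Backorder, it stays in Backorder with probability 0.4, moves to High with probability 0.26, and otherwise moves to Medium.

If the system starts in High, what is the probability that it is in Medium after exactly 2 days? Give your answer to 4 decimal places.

0.2900

Sum over the intermediate state after 1 day:
P = P(High→High)·P(High→Medium) + P(High→Medium)·P(Medium→Medium) + P(High→Backorder)·P(Backorder→Medium)
  = 0.38×0.36 + 0.36×0.18 + 0.26×0.34
  = 0.1368 + 0.0648 + 0.0884 = 0.2900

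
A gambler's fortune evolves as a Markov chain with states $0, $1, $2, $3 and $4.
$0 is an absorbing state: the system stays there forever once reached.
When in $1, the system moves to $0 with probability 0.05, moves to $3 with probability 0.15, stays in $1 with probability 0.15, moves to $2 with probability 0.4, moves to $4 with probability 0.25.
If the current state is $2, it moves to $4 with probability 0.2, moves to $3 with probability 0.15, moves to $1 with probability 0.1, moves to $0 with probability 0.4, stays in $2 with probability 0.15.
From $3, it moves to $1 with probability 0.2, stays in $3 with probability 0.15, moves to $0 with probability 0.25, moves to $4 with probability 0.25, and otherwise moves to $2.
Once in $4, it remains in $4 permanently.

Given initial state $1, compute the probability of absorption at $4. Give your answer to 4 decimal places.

Let h(s) be the probability of absorption at $4 starting from transient state s. Then h($4) = 1 and h($0) = 0. By first-step analysis:
h($1) = 0.05·0 + 0.15·h($1) + 0.4·h($2) + 0.15·h($3) + 0.25·1
h($2) = 0.4·0 + 0.1·h($1) + 0.15·h($2) + 0.15·h($3) + 0.2·1
h($3) = 0.25·0 + 0.2·h($1) + 0.15·h($2) + 0.15·h($3) + 0.25·1
Solving: h($1) = 0.5647, h($2) = 0.3892, h($3) = 0.4957.
Starting from $1, the probability is 0.5647.

0.5647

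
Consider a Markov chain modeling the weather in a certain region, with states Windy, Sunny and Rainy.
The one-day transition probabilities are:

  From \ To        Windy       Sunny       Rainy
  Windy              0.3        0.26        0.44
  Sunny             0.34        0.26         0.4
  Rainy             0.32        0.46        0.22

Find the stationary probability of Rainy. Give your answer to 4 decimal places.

0.3498

Let the stationary distribution be π with π = πP and π_1 + π_2 + π_3 = 1.
π_1 = 0.3·π_1 + 0.34·π_2 + 0.32·π_3
π_2 = 0.26·π_1 + 0.26·π_2 + 0.46·π_3
Solving with the normalization constraint gives π = (0.3202, 0.3300, 0.3498).
So the stationary probability of Rainy is 0.3498.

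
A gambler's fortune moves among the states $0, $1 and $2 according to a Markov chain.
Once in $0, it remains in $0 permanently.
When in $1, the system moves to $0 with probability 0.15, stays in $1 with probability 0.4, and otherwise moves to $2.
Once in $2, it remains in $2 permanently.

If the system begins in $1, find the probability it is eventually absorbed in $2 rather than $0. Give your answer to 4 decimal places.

0.7500

Let h(s) be the probability of absorption at $2 starting from transient state s. Then h($2) = 1 and h($0) = 0. By first-step analysis:
h($1) = 0.15·0 + 0.4·h($1) + 0.45·1
Solving: h($1) = 0.7500.
Starting from $1, the probability is 0.7500.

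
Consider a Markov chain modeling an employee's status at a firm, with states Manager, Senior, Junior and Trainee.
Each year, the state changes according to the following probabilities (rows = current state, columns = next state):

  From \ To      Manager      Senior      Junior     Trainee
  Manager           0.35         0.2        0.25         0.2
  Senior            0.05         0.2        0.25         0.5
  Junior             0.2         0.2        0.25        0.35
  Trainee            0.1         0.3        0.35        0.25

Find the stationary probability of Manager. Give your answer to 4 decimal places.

Let the stationary distribution be π with π = πP and π_1 + π_2 + π_3 + π_4 = 1.
π_1 = 0.35·π_1 + 0.05·π_2 + 0.2·π_3 + 0.1·π_4
π_2 = 0.2·π_1 + 0.2·π_2 + 0.2·π_3 + 0.3·π_4
π_3 = 0.25·π_1 + 0.25·π_2 + 0.25·π_3 + 0.35·π_4
Solving with the normalization constraint gives π = (0.1555, 0.2329, 0.2829, 0.3287).
So the stationary probability of Manager is 0.1555.

0.1555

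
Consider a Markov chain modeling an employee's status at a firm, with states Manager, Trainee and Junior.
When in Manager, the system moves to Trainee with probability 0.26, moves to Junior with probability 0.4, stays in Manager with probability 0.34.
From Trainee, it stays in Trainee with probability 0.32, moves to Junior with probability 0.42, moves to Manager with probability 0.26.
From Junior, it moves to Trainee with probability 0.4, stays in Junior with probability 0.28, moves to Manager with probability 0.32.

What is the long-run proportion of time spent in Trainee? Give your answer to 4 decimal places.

0.3307

Let the stationary distribution be π with π = πP and π_1 + π_2 + π_3 = 1.
π_1 = 0.34·π_1 + 0.26·π_2 + 0.32·π_3
π_2 = 0.26·π_1 + 0.32·π_2 + 0.4·π_3
Solving with the normalization constraint gives π = (0.3063, 0.3307, 0.3630).
So the stationary probability of Trainee is 0.3307.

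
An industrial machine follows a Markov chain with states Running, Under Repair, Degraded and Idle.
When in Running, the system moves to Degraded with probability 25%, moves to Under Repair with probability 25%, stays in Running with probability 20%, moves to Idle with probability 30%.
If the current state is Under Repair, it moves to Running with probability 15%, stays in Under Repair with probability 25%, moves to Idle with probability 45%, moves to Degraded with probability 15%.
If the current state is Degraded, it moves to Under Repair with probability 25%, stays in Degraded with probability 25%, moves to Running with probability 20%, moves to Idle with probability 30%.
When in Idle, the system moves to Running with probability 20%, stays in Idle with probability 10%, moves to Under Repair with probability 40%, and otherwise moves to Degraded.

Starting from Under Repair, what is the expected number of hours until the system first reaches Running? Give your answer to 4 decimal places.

5.6701

Let t(s) be the expected number of hours to first reach Running from state s, with t(Running) = 0. Conditioning on the first hour:
t(Under Repair) = 1 + 0.25·t(Under Repair) + 0.15·t(Degraded) + 0.45·t(Idle)
t(Degraded) = 1 + 0.25·t(Under Repair) + 0.25·t(Degraded) + 0.3·t(Idle)
t(Idle) = 1 + 0.4·t(Under Repair) + 0.3·t(Degraded) + 0.1·t(Idle)
Solving: t(Under Repair) = 5.6701, t(Degraded) = 5.3952, t(Idle) = 5.4296.
Expected hours from Under Repair to Running: 5.6701.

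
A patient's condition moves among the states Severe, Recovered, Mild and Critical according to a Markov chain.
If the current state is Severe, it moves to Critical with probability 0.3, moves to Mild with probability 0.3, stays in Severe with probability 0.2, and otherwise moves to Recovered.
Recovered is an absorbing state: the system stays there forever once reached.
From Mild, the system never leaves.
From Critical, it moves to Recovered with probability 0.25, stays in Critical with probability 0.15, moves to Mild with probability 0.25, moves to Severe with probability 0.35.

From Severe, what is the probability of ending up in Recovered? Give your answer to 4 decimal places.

0.4261

Let h(s) be the probability of absorption at Recovered starting from transient state s. Then h(Recovered) = 1 and h(Mild) = 0. By first-step analysis:
h(Severe) = 0.2·h(Severe) + 0.2·1 + 0.3·0 + 0.3·h(Critical)
h(Critical) = 0.35·h(Severe) + 0.25·1 + 0.25·0 + 0.15·h(Critical)
Solving: h(Severe) = 0.4261, h(Critical) = 0.4696.
Starting from Severe, the probability is 0.4261.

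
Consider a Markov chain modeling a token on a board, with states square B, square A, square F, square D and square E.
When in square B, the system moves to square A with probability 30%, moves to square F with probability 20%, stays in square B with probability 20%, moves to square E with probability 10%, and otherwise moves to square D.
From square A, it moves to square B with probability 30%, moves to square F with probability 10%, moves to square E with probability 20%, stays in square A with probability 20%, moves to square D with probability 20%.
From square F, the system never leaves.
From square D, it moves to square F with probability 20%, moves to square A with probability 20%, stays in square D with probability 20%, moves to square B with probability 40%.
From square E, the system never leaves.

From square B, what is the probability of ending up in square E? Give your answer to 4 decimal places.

0.3766

Let h(s) be the probability of absorption at square E starting from transient state s. Then h(square E) = 1 and h(square F) = 0. By first-step analysis:
h(square B) = 0.2·h(square B) + 0.3·h(square A) + 0.2·0 + 0.2·h(square D) + 0.1·1
h(square A) = 0.3·h(square B) + 0.2·h(square A) + 0.1·0 + 0.2·h(square D) + 0.2·1
h(square D) = 0.4·h(square B) + 0.2·h(square A) + 0.2·0 + 0.2·h(square D)
Solving: h(square B) = 0.3766, h(square A) = 0.4675, h(square D) = 0.3052.
Starting from square B, the probability is 0.3766.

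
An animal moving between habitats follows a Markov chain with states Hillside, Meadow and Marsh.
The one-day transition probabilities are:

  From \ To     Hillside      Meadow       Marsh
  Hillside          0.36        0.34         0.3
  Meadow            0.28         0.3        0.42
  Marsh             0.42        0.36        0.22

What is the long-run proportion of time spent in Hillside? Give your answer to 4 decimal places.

0.3522

Let the stationary distribution be π with π = πP and π_1 + π_2 + π_3 = 1.
π_1 = 0.36·π_1 + 0.28·π_2 + 0.42·π_3
π_2 = 0.34·π_1 + 0.3·π_2 + 0.36·π_3
Solving with the normalization constraint gives π = (0.3522, 0.3330, 0.3148).
So the stationary probability of Hillside is 0.3522.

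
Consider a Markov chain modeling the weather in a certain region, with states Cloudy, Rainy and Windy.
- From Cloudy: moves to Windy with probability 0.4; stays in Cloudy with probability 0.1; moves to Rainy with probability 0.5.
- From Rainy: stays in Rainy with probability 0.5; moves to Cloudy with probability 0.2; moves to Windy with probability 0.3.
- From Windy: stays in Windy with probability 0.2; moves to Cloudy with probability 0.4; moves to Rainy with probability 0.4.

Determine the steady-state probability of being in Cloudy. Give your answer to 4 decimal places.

0.2353

Let the stationary distribution be π with π = πP and π_1 + π_2 + π_3 = 1.
π_1 = 0.1·π_1 + 0.2·π_2 + 0.4·π_3
π_2 = 0.5·π_1 + 0.5·π_2 + 0.4·π_3
Solving with the normalization constraint gives π = (0.2353, 0.4706, 0.2941).
So the stationary probability of Cloudy is 0.2353.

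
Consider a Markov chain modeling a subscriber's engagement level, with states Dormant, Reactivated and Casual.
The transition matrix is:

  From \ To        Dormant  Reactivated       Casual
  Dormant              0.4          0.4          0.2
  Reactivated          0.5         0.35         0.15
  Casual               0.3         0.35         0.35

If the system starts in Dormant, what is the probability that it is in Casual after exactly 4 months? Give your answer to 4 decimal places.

0.2134

Propagate the distribution vector 4 months from Dormant.
After 0 months: (1.0000, 0.0000, 0.0000)
After 1 month: (0.4000, 0.4000, 0.2000)
After 2 months: (0.4200, 0.3700, 0.2100)
After 3 months: (0.4160, 0.3710, 0.2130)
After 4 months: (0.4158, 0.3708, 0.2134)
P(in Casual after 4 months) = 0.2134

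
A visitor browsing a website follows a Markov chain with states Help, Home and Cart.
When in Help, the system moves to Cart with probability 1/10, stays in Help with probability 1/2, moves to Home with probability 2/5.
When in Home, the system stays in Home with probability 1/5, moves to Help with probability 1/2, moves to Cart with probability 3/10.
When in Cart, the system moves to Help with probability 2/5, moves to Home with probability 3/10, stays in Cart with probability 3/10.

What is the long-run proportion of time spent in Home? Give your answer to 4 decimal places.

0.3163

Let the stationary distribution be π with π = πP and π_1 + π_2 + π_3 = 1.
π_1 = 0.5·π_1 + 0.5·π_2 + 0.4·π_3
π_2 = 0.4·π_1 + 0.2·π_2 + 0.3·π_3
Solving with the normalization constraint gives π = (0.4796, 0.3163, 0.2041).
So the stationary probability of Home is 0.3163.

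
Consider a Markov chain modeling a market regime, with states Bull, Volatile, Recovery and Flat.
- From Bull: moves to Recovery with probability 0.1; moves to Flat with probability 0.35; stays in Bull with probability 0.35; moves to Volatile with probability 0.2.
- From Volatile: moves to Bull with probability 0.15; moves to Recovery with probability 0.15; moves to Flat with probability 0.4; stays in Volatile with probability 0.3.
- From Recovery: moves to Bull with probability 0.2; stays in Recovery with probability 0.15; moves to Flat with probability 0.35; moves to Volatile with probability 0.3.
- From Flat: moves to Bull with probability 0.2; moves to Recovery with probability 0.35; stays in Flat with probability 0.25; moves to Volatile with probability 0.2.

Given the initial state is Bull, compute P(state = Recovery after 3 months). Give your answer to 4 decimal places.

0.2029

Propagate the distribution vector 3 months from Bull.
After 0 months: (1.0000, 0.0000, 0.0000, 0.0000)
After 1 month: (0.3500, 0.2000, 0.1000, 0.3500)
After 2 months: (0.2425, 0.2300, 0.2025, 0.3250)
After 3 months: (0.2249, 0.2433, 0.2029, 0.3290)
P(in Recovery after 3 months) = 0.2029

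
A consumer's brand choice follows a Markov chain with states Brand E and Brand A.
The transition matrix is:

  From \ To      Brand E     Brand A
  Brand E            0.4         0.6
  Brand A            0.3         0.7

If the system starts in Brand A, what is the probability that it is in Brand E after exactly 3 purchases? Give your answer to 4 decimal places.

Propagate the distribution vector 3 purchases from Brand A.
After 0 purchases: (0.0000, 1.0000)
After 1 purchase: (0.3000, 0.7000)
After 2 purchases: (0.3300, 0.6700)
After 3 purchases: (0.3330, 0.6670)
P(in Brand E after 3 purchases) = 0.3330

0.3330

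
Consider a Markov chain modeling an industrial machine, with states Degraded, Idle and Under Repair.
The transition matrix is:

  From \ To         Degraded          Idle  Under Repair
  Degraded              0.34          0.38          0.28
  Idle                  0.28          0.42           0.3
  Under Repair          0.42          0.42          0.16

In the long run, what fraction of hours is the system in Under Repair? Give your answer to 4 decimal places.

0.2573

Let the stationary distribution be π with π = πP and π_1 + π_2 + π_3 = 1.
π_1 = 0.34·π_1 + 0.28·π_2 + 0.42·π_3
π_2 = 0.38·π_1 + 0.42·π_2 + 0.42·π_3
Solving with the normalization constraint gives π = (0.3362, 0.4066, 0.2573).
So the stationary probability of Under Repair is 0.2573.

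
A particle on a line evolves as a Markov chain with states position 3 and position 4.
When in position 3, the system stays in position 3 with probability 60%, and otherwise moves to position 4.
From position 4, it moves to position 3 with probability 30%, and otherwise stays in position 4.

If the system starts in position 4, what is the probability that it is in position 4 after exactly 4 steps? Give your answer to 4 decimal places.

Propagate the distribution vector 4 steps from position 4.
After 0 steps: (0.0000, 1.0000)
After 1 step: (0.3000, 0.7000)
After 2 steps: (0.3900, 0.6100)
After 3 steps: (0.4170, 0.5830)
After 4 steps: (0.4251, 0.5749)
P(in position 4 after 4 steps) = 0.5749

0.5749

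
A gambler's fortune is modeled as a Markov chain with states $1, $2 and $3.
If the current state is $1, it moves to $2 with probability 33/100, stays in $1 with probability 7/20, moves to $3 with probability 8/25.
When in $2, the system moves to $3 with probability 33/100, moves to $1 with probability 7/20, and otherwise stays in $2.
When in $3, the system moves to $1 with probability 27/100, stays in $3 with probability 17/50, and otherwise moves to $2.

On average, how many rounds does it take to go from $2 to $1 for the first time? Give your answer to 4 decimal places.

Let t(s) be the expected number of rounds to first reach $1 from state s, with t($1) = 0. Conditioning on the first round:
t($2) = 1 + 0.32·t($2) + 0.33·t($3)
t($3) = 1 + 0.39·t($2) + 0.34·t($3)
Solving: t($2) = 3.0928, t($3) = 3.3427.
Expected rounds from $2 to $1: 3.0928.

3.0928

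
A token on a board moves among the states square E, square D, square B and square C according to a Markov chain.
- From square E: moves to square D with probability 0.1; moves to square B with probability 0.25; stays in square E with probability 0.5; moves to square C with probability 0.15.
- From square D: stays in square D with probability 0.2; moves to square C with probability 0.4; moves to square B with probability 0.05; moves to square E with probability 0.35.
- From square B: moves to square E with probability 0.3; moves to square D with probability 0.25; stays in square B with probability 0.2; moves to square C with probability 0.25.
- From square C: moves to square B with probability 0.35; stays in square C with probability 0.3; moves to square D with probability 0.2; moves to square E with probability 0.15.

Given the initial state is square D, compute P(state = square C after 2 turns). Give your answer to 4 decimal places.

0.2650

Propagate the distribution vector 2 turns from square D.
After 0 turns: (0.0000, 1.0000, 0.0000, 0.0000)
After 1 turn: (0.3500, 0.2000, 0.0500, 0.4000)
After 2 turns: (0.3200, 0.1675, 0.2475, 0.2650)
P(in square C after 2 turns) = 0.2650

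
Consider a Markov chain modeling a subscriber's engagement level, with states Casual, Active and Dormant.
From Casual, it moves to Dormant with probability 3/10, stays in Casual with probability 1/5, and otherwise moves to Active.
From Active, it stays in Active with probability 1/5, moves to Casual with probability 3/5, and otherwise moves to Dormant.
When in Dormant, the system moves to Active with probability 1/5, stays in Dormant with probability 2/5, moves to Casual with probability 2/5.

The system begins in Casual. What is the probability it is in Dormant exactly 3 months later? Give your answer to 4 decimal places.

0.3020

Propagate the distribution vector 3 months from Casual.
After 0 months: (1.0000, 0.0000, 0.0000)
After 1 month: (0.2000, 0.5000, 0.3000)
After 2 months: (0.4600, 0.2600, 0.2800)
After 3 months: (0.3600, 0.3380, 0.3020)
P(in Dormant after 3 months) = 0.3020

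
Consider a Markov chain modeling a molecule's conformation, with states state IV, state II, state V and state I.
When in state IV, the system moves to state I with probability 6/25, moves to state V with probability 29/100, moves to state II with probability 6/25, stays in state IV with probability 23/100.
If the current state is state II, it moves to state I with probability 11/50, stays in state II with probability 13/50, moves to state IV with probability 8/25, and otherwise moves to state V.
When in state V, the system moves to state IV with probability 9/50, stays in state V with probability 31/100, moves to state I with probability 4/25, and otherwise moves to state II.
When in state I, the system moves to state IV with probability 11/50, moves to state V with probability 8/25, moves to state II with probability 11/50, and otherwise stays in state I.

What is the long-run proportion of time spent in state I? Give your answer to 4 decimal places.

Let the stationary distribution be π with π = πP and π_1 + π_2 + π_3 + π_4 = 1.
π_1 = 0.23·π_1 + 0.32·π_2 + 0.18·π_3 + 0.22·π_4
π_2 = 0.24·π_1 + 0.26·π_2 + 0.35·π_3 + 0.22·π_4
π_3 = 0.29·π_1 + 0.2·π_2 + 0.31·π_3 + 0.32·π_4
Solving with the normalization constraint gives π = (0.2385, 0.2717, 0.2775, 0.2124).
So the stationary probability of state I is 0.2124.

0.2124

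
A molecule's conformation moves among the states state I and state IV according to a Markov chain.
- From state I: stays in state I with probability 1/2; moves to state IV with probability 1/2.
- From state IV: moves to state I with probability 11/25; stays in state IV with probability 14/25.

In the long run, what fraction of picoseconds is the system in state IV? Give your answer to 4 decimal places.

0.5319

Let the stationary distribution be π with π = πP and π_1 + π_2 = 1.
π_1 = 0.5·π_1 + 0.44·π_2
Solving with the normalization constraint gives π = (0.4681, 0.5319).
So the stationary probability of state IV is 0.5319.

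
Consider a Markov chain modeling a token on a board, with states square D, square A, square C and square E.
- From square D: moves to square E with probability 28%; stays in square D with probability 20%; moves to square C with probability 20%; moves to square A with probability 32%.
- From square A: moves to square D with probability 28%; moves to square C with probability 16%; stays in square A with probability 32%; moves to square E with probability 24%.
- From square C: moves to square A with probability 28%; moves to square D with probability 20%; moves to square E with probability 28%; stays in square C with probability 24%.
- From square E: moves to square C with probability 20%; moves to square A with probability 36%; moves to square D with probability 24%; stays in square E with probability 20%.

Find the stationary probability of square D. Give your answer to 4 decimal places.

0.2357

Let the stationary distribution be π with π = πP and π_1 + π_2 + π_3 + π_4 = 1.
π_1 = 0.2·π_1 + 0.28·π_2 + 0.2·π_3 + 0.24·π_4
π_2 = 0.32·π_1 + 0.32·π_2 + 0.28·π_3 + 0.36·π_4
π_3 = 0.2·π_1 + 0.16·π_2 + 0.24·π_3 + 0.2·π_4
Solving with the normalization constraint gives π = (0.2357, 0.3221, 0.1949, 0.2473).
So the stationary probability of square D is 0.2357.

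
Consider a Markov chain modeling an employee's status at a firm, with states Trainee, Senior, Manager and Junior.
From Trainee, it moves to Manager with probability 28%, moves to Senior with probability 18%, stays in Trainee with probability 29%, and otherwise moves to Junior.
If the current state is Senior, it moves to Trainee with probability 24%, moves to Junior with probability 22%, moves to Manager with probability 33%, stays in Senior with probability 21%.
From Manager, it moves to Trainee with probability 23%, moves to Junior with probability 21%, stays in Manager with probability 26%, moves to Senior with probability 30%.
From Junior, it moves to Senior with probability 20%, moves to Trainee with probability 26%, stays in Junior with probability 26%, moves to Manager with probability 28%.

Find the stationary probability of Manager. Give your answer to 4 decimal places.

0.2856

Let the stationary distribution be π with π = πP and π_1 + π_2 + π_3 + π_4 = 1.
π_1 = 0.29·π_1 + 0.24·π_2 + 0.23·π_3 + 0.26·π_4
π_2 = 0.18·π_1 + 0.21·π_2 + 0.3·π_3 + 0.2·π_4
π_3 = 0.28·π_1 + 0.33·π_2 + 0.26·π_3 + 0.28·π_4
Solving with the normalization constraint gives π = (0.2546, 0.2257, 0.2856, 0.2341).
So the stationary probability of Manager is 0.2856.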